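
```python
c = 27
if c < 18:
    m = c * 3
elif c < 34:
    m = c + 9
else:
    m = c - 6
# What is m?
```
Trace:
  c=27
  c=27, m=36

Final answer: 36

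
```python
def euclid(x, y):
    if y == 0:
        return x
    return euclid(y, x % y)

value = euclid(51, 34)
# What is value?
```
Call trace:
euclid(x=51, y=34)
  euclid(x=34, y=17)
    euclid(x=17, y=0)
    -> return 17
  -> return 17
-> return 17

Final answer: 17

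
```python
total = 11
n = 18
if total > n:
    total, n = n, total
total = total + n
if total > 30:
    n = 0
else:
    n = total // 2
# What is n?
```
Trace:
  total=11
  total=11, n=18
  total=11, n=18
  total=29, n=18
  total=29, n=14

Final answer: 14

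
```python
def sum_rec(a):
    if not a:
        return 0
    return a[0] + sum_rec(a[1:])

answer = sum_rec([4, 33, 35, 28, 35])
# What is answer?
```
Call trace:
sum_rec(a=[4, 33, 35, 28, 35])
  sum_rec(a=[33, 35, 28, 35])
    sum_rec(a=[35, 28, 35])
      sum_rec(a=[28, 35])
        sum_rec(a=[35])
          sum_rec(a=[])
          -> return 0
        -> return 35
      -> return 63
    -> return 98
  -> return 131
-> return 135

Final answer: 135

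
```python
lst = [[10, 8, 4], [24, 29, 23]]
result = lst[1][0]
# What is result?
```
Trace:
  lst=[[10, 8, 4], [24, 29, 23]]
  lst=[[10, 8, 4], [24, 29, 23]], result=24

Final answer: 24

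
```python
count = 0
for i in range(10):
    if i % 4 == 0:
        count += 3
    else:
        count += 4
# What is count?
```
Trace:
  count=0
  count=3, i=0
  count=7, i=1
  count=11, i=2
  count=15, i=3
  count=18, i=4
  count=22, i=5
  count=26, i=6
  count=30, i=7
  count=33, i=8
  count=37, i=9

Final answer: 37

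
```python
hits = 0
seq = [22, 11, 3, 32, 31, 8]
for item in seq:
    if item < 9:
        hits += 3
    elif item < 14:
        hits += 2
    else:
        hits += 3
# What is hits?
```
Trace:
  hits=0
  hits=3, item=22
  hits=5, item=11
  hits=8, item=3
  hits=11, item=32
  hits=14, item=31
  hits=17, item=8

Final answer: 17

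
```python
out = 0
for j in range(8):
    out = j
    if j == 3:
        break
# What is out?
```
Trace:
  out=0
  out=0, j=0
  out=1, j=1
  out=2, j=2
  out=3, j=3

Final answer: 3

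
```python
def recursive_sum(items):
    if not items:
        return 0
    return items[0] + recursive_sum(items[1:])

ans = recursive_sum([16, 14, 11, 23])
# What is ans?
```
Call trace:
recursive_sum(items=[16, 14, 11, 23])
  recursive_sum(items=[14, 11, 23])
    recursive_sum(items=[11, 23])
      recursive_sum(items=[23])
        recursive_sum(items=[])
        -> return 0
      -> return 23
    -> return 34
  -> return 48
-> return 64

Final answer: 64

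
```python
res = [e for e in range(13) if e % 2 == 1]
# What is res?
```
Trace:
  e=0
  e=1
  e=2
  e=3
  e=4
  e=5
  e=6
  e=7
  e=8
  e=9
  e=10
  e=11
  e=12
  res=[1, 3, 5, 7, 9, 11]

Final answer: [1, 3, 5, 7, 9, 11]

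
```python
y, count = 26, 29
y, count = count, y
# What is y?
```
Trace:
  y=26, count=29
  y=29, count=26

Final answer: 29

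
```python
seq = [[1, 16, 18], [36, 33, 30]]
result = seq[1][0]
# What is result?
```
Trace:
  seq=[[1, 16, 18], [36, 33, 30]]
  seq=[[1, 16, 18], [36, 33, 30]], result=36

Final answer: 36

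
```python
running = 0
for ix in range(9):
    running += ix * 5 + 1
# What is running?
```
Trace:
  running=0
  running=1, ix=0
  running=7, ix=1
  running=18, ix=2
  running=34, ix=3
  running=55, ix=4
  running=81, ix=5
  running=112, ix=6
  running=148, ix=7
  running=189, ix=8

Final answer: 189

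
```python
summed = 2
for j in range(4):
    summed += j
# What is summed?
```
Trace:
  summed=2
  summed=2, j=0
  summed=3, j=1
  summed=5, j=2
  summed=8, j=3

Final answer: 8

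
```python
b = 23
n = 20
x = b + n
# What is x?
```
Trace:
  b=23
  b=23, n=20
  b=23, n=20, x=43

Final answer: 43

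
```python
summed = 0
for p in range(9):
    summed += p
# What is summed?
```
Trace:
  summed=0
  summed=0, p=0
  summed=1, p=1
  summed=3, p=2
  summed=6, p=3
  summed=10, p=4
  summed=15, p=5
  summed=21, p=6
  summed=28, p=7
  summed=36, p=8

Final answer: 36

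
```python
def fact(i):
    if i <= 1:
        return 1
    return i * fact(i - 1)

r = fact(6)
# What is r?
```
Call trace:
fact(i=6)
  fact(i=5)
    fact(i=4)
      fact(i=3)
        fact(i=2)
          fact(i=1)
          -> return 1
        -> return 2
      -> return 6
    -> return 24
  -> return 120
-> return 720

Final answer: 720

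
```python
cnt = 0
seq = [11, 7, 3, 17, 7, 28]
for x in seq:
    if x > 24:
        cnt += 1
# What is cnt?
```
Trace:
  cnt=0
  cnt=0, x=11
  cnt=0, x=7
  cnt=0, x=3
  cnt=0, x=17
  cnt=0, x=7
  cnt=1, x=28

Final answer: 1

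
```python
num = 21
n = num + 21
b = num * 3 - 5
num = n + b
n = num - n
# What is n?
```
Trace:
  num=21
  num=21, n=42
  num=21, n=42, b=58
  num=100, n=42, b=58
  num=100, n=58, b=58

Final answer: 58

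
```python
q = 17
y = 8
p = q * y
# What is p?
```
Trace:
  q=17
  q=17, y=8
  q=17, y=8, p=136

Final answer: 136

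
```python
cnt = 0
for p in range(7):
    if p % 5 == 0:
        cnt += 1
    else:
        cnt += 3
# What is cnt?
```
Trace:
  cnt=0
  cnt=1, p=0
  cnt=4, p=1
  cnt=7, p=2
  cnt=10, p=3
  cnt=13, p=4
  cnt=14, p=5
  cnt=17, p=6

Final answer: 17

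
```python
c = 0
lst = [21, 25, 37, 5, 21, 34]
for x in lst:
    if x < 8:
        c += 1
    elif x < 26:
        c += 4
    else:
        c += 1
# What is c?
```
Trace:
  c=0
  c=4, x=21
  c=8, x=25
  c=9, x=37
  c=10, x=5
  c=14, x=21
  c=15, x=34

Final answer: 15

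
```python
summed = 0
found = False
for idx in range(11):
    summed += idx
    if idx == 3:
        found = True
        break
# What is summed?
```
Trace:
  summed=0
  summed=0, found=False
  summed=0, found=False, idx=0
  summed=1, found=False, idx=1
  summed=3, found=False, idx=2
  summed=6, found=True, idx=3

Final answer: 6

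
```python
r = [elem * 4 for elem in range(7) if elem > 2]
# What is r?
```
Trace:
  elem=0
  elem=1
  elem=2
  elem=3
  elem=4
  elem=5
  elem=6
  r=[12, 16, 20, 24]

Final answer: [12, 16, 20, 24]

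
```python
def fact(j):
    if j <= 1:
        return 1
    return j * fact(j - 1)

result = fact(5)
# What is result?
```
Call trace:
fact(j=5)
  fact(j=4)
    fact(j=3)
      fact(j=2)
        fact(j=1)
        -> return 1
      -> return 2
    -> return 6
  -> return 24
-> return 120

Final answer: 120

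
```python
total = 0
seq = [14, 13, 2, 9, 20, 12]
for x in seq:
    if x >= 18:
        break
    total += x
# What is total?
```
Trace:
  total=0
  total=14, x=14
  total=27, x=13
  total=29, x=2
  total=38, x=9
  total=38, x=20

Final answer: 38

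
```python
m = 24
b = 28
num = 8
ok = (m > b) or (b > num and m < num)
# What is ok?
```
Trace:
  m=24
  m=24, b=28
  m=24, b=28, num=8
  m=24, b=28, num=8, ok=False

Final answer: False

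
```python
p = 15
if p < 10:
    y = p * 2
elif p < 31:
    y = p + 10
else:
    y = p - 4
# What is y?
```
Trace:
  p=15
  p=15, y=25

Final answer: 25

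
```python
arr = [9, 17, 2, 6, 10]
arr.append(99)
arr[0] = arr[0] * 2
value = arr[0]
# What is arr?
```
Trace:
  arr=[9, 17, 2, 6, 10]
  arr=[9, 17, 2, 6, 10, 99]
  arr=[18, 17, 2, 6, 10, 99]
  arr=[18, 17, 2, 6, 10, 99], value=18

Final answer: [18, 17, 2, 6, 10, 99]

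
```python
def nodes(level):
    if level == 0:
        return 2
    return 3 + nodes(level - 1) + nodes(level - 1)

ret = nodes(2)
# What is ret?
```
Call trace (a repeated sub-call is expanded the first time; later identical calls just restate its return value):
nodes(level=2)
  nodes(level=1)
    nodes(level=0)
    -> return 2
    nodes(level=0)
    -> return 2
  -> return 7
  nodes(level=1) -> return 7  (same call as traced above)
-> return 17

Final answer: 17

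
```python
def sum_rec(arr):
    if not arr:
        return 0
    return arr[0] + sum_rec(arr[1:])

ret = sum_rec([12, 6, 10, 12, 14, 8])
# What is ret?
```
Call trace:
sum_rec(arr=[12, 6, 10, 12, 14, 8])
  sum_rec(arr=[6, 10, 12, 14, 8])
    sum_rec(arr=[10, 12, 14, 8])
      sum_rec(arr=[12, 14, 8])
        sum_rec(arr=[14, 8])
          sum_rec(arr=[8])
            sum_rec(arr=[])
            -> return 0
          -> return 8
        -> return 22
      -> return 34
    -> return 44
  -> return 50
-> return 62

Final answer: 62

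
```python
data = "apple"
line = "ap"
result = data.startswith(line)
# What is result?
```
Trace:
  data='apple'
  data='apple', line='ap'
  data='apple', line='ap', result=True

Final answer: True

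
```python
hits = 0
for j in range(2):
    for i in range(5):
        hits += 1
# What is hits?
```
Trace:
  hits=0
  hits=1, j=0, i=0
  hits=2, j=0, i=1
  hits=3, j=0, i=2
  hits=4, j=0, i=3
  hits=5, j=0, i=4
  hits=6, j=1, i=0
  hits=7, j=1, i=1
  hits=8, j=1, i=2
  hits=9, j=1, i=3
  hits=10, j=1, i=4

Final answer: 10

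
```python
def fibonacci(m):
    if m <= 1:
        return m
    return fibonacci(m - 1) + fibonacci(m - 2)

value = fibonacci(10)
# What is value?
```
Call trace (a repeated sub-call is expanded the first time; later identical calls just restate its return value):
fibonacci(m=10)
  fibonacci(m=9)
    fibonacci(m=8)
      fibonacci(m=7)
        fibonacci(m=6)
          fibonacci(m=5)
            fibonacci(m=4)
              fibonacci(m=3)
                fibonacci(m=2)
                  fibonacci(m=1)
                  -> return 1
                  fibonacci(m=0)
                  -> return 0
                -> return 1
                fibonacci(m=1)
                -> return 1
              -> return 2
              fibonacci(m=2) -> return 1  (same call as traced above)
            -> return 3
            fibonacci(m=3) -> return 2  (same call as traced above)
          -> return 5
          fibonacci(m=4) -> return 3  (same call as traced above)
        -> return 8
        fibonacci(m=5) -> return 5  (same call as traced above)
      -> return 13
      fibonacci(m=6) -> return 8  (same call as traced above)
    -> return 21
    fibonacci(m=7) -> return 13  (same call as traced above)
  -> return 34
  fibonacci(m=8) -> return 21  (same call as traced above)
-> return 55

Final answer: 55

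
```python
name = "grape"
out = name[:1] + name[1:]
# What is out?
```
Trace:
  name='grape'
  name='grape', out='grape'

Final answer: 'grape'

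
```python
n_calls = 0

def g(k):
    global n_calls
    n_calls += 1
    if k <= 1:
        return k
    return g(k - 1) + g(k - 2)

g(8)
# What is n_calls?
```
Call trace (a repeated sub-call is expanded the first time; later identical calls just restate its return value):
g(k=8)
  g(k=7)
    g(k=6)
      g(k=5)
        g(k=4)
          g(k=3)
            g(k=2)
              g(k=1)
              -> return 1
              g(k=0)
              -> return 0
            -> return 1
            g(k=1)
            -> return 1
          -> return 2
          g(k=2) -> return 1  (same call as traced above)
        -> return 3
        g(k=3) -> return 2  (same call as traced above)
      -> return 5
      g(k=4) -> return 3  (same call as traced above)
    -> return 8
    g(k=5) -> return 5  (same call as traced above)
  -> return 13
  g(k=6) -> return 8  (same call as traced above)
-> return 21

n_calls is incremented once per call, so count the calls in each subtree. Let C(k) = number of calls made by g(k).
C(0) = C(1) = 1 (base case, no recursion); C(k) = 1 + C(k - 1) + C(k - 2) otherwise.
C(2) = 1 + C(1) + C(0) = 1 + 1 + 1 = 3
C(3) = 1 + C(2) + C(1) = 1 + 3 + 1 = 5
C(4) = 1 + C(3) + C(2) = 1 + 5 + 3 = 9
C(5) = 1 + C(4) + C(3) = 1 + 9 + 5 = 15
C(6) = 1 + C(5) + C(4) = 1 + 15 + 9 = 25
C(7) = 1 + C(6) + C(5) = 1 + 25 + 15 = 41
C(8) = 1 + C(7) + C(6) = 1 + 41 + 25 = 67
n_calls = C(8) = 67

Final answer: 67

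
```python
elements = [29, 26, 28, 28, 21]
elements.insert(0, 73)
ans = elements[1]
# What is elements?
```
Trace:
  elements=[29, 26, 28, 28, 21]
  elements=[73, 29, 26, 28, 28, 21]
  elements=[73, 29, 26, 28, 28, 21], ans=29

Final answer: [73, 29, 26, 28, 28, 21]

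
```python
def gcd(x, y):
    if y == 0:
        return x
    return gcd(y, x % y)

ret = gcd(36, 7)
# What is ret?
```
Call trace:
gcd(x=36, y=7)
  gcd(x=7, y=1)
    gcd(x=1, y=0)
    -> return 1
  -> return 1
-> return 1

Final answer: 1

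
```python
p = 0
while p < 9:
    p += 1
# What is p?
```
Trace:
  p=0
  p=1
  p=2
  p=3
  p=4
  p=5
  p=6
  p=7
  p=8
  p=9

Final answer: 9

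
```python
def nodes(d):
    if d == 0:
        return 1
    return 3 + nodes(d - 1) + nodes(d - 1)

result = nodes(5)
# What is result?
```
Call trace (a repeated sub-call is expanded the first time; later identical calls just restate its return value):
nodes(d=5)
  nodes(d=4)
    nodes(d=3)
      nodes(d=2)
        nodes(d=1)
          nodes(d=0)
          -> return 1
          nodes(d=0)
          -> return 1
        -> return 5
        nodes(d=1) -> return 5  (same call as traced above)
      -> return 13
      nodes(d=2) -> return 13  (same call as traced above)
    -> return 29
    nodes(d=3) -> return 29  (same call as traced above)
  -> return 61
  nodes(d=4) -> return 61  (same call as traced above)
-> return 125

Final answer: 125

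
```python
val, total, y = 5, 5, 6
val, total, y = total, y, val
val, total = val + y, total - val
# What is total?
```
Trace:
  val=5, total=5, y=6
  val=5, total=6, y=5
  val=10, total=1, y=5

Final answer: 1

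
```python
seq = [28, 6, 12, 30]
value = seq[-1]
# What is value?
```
Trace:
  seq=[28, 6, 12, 30]
  seq=[28, 6, 12, 30], value=30

Final answer: 30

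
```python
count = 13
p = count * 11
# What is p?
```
Trace:
  count=13
  count=13, p=143

Final answer: 143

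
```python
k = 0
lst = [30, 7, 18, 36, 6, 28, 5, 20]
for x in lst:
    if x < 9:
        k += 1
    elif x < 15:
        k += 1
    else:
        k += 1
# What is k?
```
Trace:
  k=0
  k=1, x=30
  k=2, x=7
  k=3, x=18
  k=4, x=36
  k=5, x=6
  k=6, x=28
  k=7, x=5
  k=8, x=20

Final answer: 8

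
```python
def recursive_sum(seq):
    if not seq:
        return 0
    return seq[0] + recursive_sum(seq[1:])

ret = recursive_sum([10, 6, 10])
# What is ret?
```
Call trace:
recursive_sum(seq=[10, 6, 10])
  recursive_sum(seq=[6, 10])
    recursive_sum(seq=[10])
      recursive_sum(seq=[])
      -> return 0
    -> return 10
  -> return 16
-> return 26

Final answer: 26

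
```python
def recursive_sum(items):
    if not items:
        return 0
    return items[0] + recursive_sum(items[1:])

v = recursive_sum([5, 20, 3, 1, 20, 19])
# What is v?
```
Call trace:
recursive_sum(items=[5, 20, 3, 1, 20, 19])
  recursive_sum(items=[20, 3, 1, 20, 19])
    recursive_sum(items=[3, 1, 20, 19])
      recursive_sum(items=[1, 20, 19])
        recursive_sum(items=[20, 19])
          recursive_sum(items=[19])
            recursive_sum(items=[])
            -> return 0
          -> return 19
        -> return 39
      -> return 40
    -> return 43
  -> return 63
-> return 68

Final answer: 68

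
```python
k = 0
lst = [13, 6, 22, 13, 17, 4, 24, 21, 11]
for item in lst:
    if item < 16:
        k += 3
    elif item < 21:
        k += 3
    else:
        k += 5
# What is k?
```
Trace:
  k=0
  k=3, item=13
  k=6, item=6
  k=11, item=22
  k=14, item=13
  k=17, item=17
  k=20, item=4
  k=25, item=24
  k=30, item=21
  k=33, item=11

Final answer: 33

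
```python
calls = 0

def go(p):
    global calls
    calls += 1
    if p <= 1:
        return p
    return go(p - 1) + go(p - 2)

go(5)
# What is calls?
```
Call trace (a repeated sub-call is expanded the first time; later identical calls just restate its return value):
go(p=5)
  go(p=4)
    go(p=3)
      go(p=2)
        go(p=1)
        -> return 1
        go(p=0)
        -> return 0
      -> return 1
      go(p=1)
      -> return 1
    -> return 2
    go(p=2) -> return 1  (same call as traced above)
  -> return 3
  go(p=3) -> return 2  (same call as traced above)
-> return 5

calls is incremented once per call, so count the calls in each subtree. Let C(p) = number of calls made by go(p).
C(0) = C(1) = 1 (base case, no recursion); C(p) = 1 + C(p - 1) + C(p - 2) otherwise.
C(2) = 1 + C(1) + C(0) = 1 + 1 + 1 = 3
C(3) = 1 + C(2) + C(1) = 1 + 3 + 1 = 5
C(4) = 1 + C(3) + C(2) = 1 + 5 + 3 = 9
C(5) = 1 + C(4) + C(3) = 1 + 9 + 5 = 15
calls = C(5) = 15

Final answer: 15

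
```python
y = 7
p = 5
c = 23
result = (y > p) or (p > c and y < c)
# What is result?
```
Trace:
  y=7
  y=7, p=5
  y=7, p=5, c=23
  y=7, p=5, c=23, result=True

Final answer: True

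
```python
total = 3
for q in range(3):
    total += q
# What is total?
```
Trace:
  total=3
  total=3, q=0
  total=4, q=1
  total=6, q=2

Final answer: 6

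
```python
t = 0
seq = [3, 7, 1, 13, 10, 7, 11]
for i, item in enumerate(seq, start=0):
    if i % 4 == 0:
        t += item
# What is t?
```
Trace:
  t=0
  t=3, i=0, item=3
  t=3, i=1, item=7
  t=3, i=2, item=1
  t=3, i=3, item=13
  t=13, i=4, item=10
  t=13, i=5, item=7
  t=13, i=6, item=11

Final answer: 13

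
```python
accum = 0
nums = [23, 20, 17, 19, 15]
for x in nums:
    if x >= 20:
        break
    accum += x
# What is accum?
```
Trace:
  accum=0
  accum=0, x=23

Final answer: 0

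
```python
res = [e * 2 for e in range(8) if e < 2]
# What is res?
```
Trace:
  e=0
  e=1
  e=2
  e=3
  e=4
  e=5
  e=6
  e=7
  res=[0, 2]

Final answer: [0, 2]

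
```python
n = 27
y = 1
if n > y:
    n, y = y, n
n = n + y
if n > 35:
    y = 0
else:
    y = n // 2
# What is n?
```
Trace:
  n=27
  n=27, y=1
  n=1, y=27
  n=28, y=27
  n=28, y=14

Final answer: 28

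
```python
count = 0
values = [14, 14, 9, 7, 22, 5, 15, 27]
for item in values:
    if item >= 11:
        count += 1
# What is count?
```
Trace:
  count=0
  count=1, item=14
  count=2, item=14
  count=2, item=9
  count=2, item=7
  count=3, item=22
  count=3, item=5
  count=4, item=15
  count=5, item=27

Final answer: 5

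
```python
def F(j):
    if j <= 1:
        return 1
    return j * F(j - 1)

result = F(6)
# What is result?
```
Call trace:
F(j=6)
  F(j=5)
    F(j=4)
      F(j=3)
        F(j=2)
          F(j=1)
          -> return 1
        -> return 2
      -> return 6
    -> return 24
  -> return 120
-> return 720

Final answer: 720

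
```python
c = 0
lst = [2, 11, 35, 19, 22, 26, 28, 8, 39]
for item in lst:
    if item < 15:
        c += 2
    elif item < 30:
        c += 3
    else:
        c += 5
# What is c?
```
Trace:
  c=0
  c=2, item=2
  c=4, item=11
  c=9, item=35
  c=12, item=19
  c=15, item=22
  c=18, item=26
  c=21, item=28
  c=23, item=8
  c=28, item=39

Final answer: 28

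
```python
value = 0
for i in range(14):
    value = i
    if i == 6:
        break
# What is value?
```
Trace:
  value=0
  value=0, i=0
  value=1, i=1
  value=2, i=2
  value=3, i=3
  value=4, i=4
  value=5, i=5
  value=6, i=6

Final answer: 6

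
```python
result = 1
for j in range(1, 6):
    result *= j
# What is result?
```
Trace:
  result=1
  result=1, j=1
  result=2, j=2
  result=6, j=3
  result=24, j=4
  result=120, j=5

Final answer: 120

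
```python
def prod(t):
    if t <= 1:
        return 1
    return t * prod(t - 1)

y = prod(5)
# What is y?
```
Call trace:
prod(t=5)
  prod(t=4)
    prod(t=3)
      prod(t=2)
        prod(t=1)
        -> return 1
      -> return 2
    -> return 6
  -> return 24
-> return 120

Final answer: 120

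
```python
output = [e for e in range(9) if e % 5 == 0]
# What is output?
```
Trace:
  e=0
  e=1
  e=2
  e=3
  e=4
  e=5
  e=6
  e=7
  e=8
  output=[0, 5]

Final answer: [0, 5]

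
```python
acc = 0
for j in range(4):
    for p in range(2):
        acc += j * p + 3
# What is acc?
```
Trace:
  acc=0
  acc=3, j=0, p=0
  acc=6, j=0, p=1
  acc=9, j=1, p=0
  acc=13, j=1, p=1
  acc=16, j=2, p=0
  acc=21, j=2, p=1
  acc=24, j=3, p=0
  acc=30, j=3, p=1

Final answer: 30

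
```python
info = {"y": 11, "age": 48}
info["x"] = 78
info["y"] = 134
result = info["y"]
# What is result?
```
Trace:
  info={'y': 11, 'age': 48}
  info={'y': 11, 'age': 48, 'x': 78}
  info={'y': 134, 'age': 48, 'x': 78}
  info={'y': 134, 'age': 48, 'x': 78}, result=134

Final answer: 134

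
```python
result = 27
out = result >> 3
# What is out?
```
Trace:
  result=27
  result=27, out=3

Final answer: 3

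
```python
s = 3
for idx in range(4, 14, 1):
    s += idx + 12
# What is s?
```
Trace:
  s=3
  s=19, idx=4
  s=36, idx=5
  s=54, idx=6
  s=73, idx=7
  s=93, idx=8
  s=114, idx=9
  s=136, idx=10
  s=159, idx=11
  s=183, idx=12
  s=208, idx=13

Final answer: 208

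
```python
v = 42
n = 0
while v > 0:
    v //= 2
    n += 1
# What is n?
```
Trace:
  v=42
  v=42, n=0
  v=21, n=1
  v=10, n=2
  v=5, n=3
  v=2, n=4
  v=1, n=5
  v=0, n=6

Final answer: 6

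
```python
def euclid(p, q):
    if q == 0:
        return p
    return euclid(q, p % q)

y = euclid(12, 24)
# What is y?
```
Call trace:
euclid(p=12, q=24)
  euclid(p=24, q=12)
    euclid(p=12, q=0)
    -> return 12
  -> return 12
-> return 12

Final answer: 12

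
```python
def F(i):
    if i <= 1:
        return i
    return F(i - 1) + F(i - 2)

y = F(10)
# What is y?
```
Call trace (a repeated sub-call is expanded the first time; later identical calls just restate its return value):
F(i=10)
  F(i=9)
    F(i=8)
      F(i=7)
        F(i=6)
          F(i=5)
            F(i=4)
              F(i=3)
                F(i=2)
                  F(i=1)
                  -> return 1
                  F(i=0)
                  -> return 0
                -> return 1
                F(i=1)
                -> return 1
              -> return 2
              F(i=2) -> return 1  (same call as traced above)
            -> return 3
            F(i=3) -> return 2  (same call as traced above)
          -> return 5
          F(i=4) -> return 3  (same call as traced above)
        -> return 8
        F(i=5) -> return 5  (same call as traced above)
      -> return 13
      F(i=6) -> return 8  (same call as traced above)
    -> return 21
    F(i=7) -> return 13  (same call as traced above)
  -> return 34
  F(i=8) -> return 21  (same call as traced above)
-> return 55

Final answer: 55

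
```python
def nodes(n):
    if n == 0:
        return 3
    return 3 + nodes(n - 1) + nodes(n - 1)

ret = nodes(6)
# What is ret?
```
Call trace (a repeated sub-call is expanded the first time; later identical calls just restate its return value):
nodes(n=6)
  nodes(n=5)
    nodes(n=4)
      nodes(n=3)
        nodes(n=2)
          nodes(n=1)
            nodes(n=0)
            -> return 3
            nodes(n=0)
            -> return 3
          -> return 9
          nodes(n=1) -> return 9  (same call as traced above)
        -> return 21
        nodes(n=2) -> return 21  (same call as traced above)
      -> return 45
      nodes(n=3) -> return 45  (same call as traced above)
    -> return 93
    nodes(n=4) -> return 93  (same call as traced above)
  -> return 189
  nodes(n=5) -> return 189  (same call as traced above)
-> return 381

Final answer: 381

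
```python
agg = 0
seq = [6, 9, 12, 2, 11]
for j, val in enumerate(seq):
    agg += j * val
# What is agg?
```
Trace:
  agg=0
  agg=0, j=0, val=6
  agg=9, j=1, val=9
  agg=33, j=2, val=12
  agg=39, j=3, val=2
  agg=83, j=4, val=11

Final answer: 83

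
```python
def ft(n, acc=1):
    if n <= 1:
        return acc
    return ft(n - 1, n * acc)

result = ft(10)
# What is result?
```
Call trace:
ft(n=10, acc=1)
  ft(n=9, acc=10)
    ft(n=8, acc=90)
      ft(n=7, acc=720)
        ft(n=6, acc=5040)
          ft(n=5, acc=30240)
            ft(n=4, acc=151200)
              ft(n=3, acc=604800)
                ft(n=2, acc=1814400)
                  ft(n=1, acc=3628800)
                  -> return 3628800
                -> return 3628800
              -> return 3628800
            -> return 3628800
          -> return 3628800
        -> return 3628800
      -> return 3628800
    -> return 3628800
  -> return 3628800
-> return 3628800

Final answer: 3628800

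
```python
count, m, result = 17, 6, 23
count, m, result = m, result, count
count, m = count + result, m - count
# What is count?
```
Trace:
  count=17, m=6, result=23
  count=6, m=23, result=17
  count=23, m=17, result=17

Final answer: 23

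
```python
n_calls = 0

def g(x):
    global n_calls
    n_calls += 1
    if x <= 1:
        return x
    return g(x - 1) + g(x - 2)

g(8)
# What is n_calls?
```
Call trace (a repeated sub-call is expanded the first time; later identical calls just restate its return value):
g(x=8)
  g(x=7)
    g(x=6)
      g(x=5)
        g(x=4)
          g(x=3)
            g(x=2)
              g(x=1)
              -> return 1
              g(x=0)
              -> return 0
            -> return 1
            g(x=1)
            -> return 1
          -> return 2
          g(x=2) -> return 1  (same call as traced above)
        -> return 3
        g(x=3) -> return 2  (same call as traced above)
      -> return 5
      g(x=4) -> return 3  (same call as traced above)
    -> return 8
    g(x=5) -> return 5  (same call as traced above)
  -> return 13
  g(x=6) -> return 8  (same call as traced above)
-> return 21

n_calls is incremented once per call, so count the calls in each subtree. Let C(x) = number of calls made by g(x).
C(0) = C(1) = 1 (base case, no recursion); C(x) = 1 + C(x - 1) + C(x - 2) otherwise.
C(2) = 1 + C(1) + C(0) = 1 + 1 + 1 = 3
C(3) = 1 + C(2) + C(1) = 1 + 3 + 1 = 5
C(4) = 1 + C(3) + C(2) = 1 + 5 + 3 = 9
C(5) = 1 + C(4) + C(3) = 1 + 9 + 5 = 15
C(6) = 1 + C(5) + C(4) = 1 + 15 + 9 = 25
C(7) = 1 + C(6) + C(5) = 1 + 25 + 15 = 41
C(8) = 1 + C(7) + C(6) = 1 + 41 + 25 = 67
n_calls = C(8) = 67

Final answer: 67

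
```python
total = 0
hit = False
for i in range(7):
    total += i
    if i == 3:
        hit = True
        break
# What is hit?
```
Trace:
  total=0
  total=0, hit=False
  total=0, hit=False, i=0
  total=1, hit=False, i=1
  total=3, hit=False, i=2
  total=6, hit=True, i=3

Final answer: True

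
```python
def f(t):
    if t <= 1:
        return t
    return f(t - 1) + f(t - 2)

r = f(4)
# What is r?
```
Call trace (a repeated sub-call is expanded the first time; later identical calls just restate its return value):
f(t=4)
  f(t=3)
    f(t=2)
      f(t=1)
      -> return 1
      f(t=0)
      -> return 0
    -> return 1
    f(t=1)
    -> return 1
  -> return 2
  f(t=2) -> return 1  (same call as traced above)
-> return 3

Final answer: 3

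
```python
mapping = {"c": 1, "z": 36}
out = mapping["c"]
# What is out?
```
Trace:
  mapping={'c': 1, 'z': 36}
  mapping={'c': 1, 'z': 36}, out=1

Final answer: 1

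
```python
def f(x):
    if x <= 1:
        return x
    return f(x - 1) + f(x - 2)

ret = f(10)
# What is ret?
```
Call trace (a repeated sub-call is expanded the first time; later identical calls just restate its return value):
f(x=10)
  f(x=9)
    f(x=8)
      f(x=7)
        f(x=6)
          f(x=5)
            f(x=4)
              f(x=3)
                f(x=2)
                  f(x=1)
                  -> return 1
                  f(x=0)
                  -> return 0
                -> return 1
                f(x=1)
                -> return 1
              -> return 2
              f(x=2) -> return 1  (same call as traced above)
            -> return 3
            f(x=3) -> return 2  (same call as traced above)
          -> return 5
          f(x=4) -> return 3  (same call as traced above)
        -> return 8
        f(x=5) -> return 5  (same call as traced above)
      -> return 13
      f(x=6) -> return 8  (same call as traced above)
    -> return 21
    f(x=7) -> return 13  (same call as traced above)
  -> return 34
  f(x=8) -> return 21  (same call as traced above)
-> return 55

Final answer: 55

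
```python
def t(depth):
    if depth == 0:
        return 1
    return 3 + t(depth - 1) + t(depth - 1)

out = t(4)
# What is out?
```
Call trace (a repeated sub-call is expanded the first time; later identical calls just restate its return value):
t(depth=4)
  t(depth=3)
    t(depth=2)
      t(depth=1)
        t(depth=0)
        -> return 1
        t(depth=0)
        -> return 1
      -> return 5
      t(depth=1) -> return 5  (same call as traced above)
    -> return 13
    t(depth=2) -> return 13  (same call as traced above)
  -> return 29
  t(depth=3) -> return 29  (same call as traced above)
-> return 61

Final answer: 61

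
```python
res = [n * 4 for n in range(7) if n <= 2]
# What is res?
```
Trace:
  n=0
  n=1
  n=2
  n=3
  n=4
  n=5
  n=6
  res=[0, 4, 8]

Final answer: [0, 4, 8]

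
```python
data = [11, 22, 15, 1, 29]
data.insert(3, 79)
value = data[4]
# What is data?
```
Trace:
  data=[11, 22, 15, 1, 29]
  data=[11, 22, 15, 79, 1, 29]
  data=[11, 22, 15, 79, 1, 29], value=1

Final answer: [11, 22, 15, 79, 1, 29]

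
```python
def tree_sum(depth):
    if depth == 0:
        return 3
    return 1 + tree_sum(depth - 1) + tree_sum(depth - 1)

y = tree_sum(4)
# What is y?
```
Call trace (a repeated sub-call is expanded the first time; later identical calls just restate its return value):
tree_sum(depth=4)
  tree_sum(depth=3)
    tree_sum(depth=2)
      tree_sum(depth=1)
        tree_sum(depth=0)
        -> return 3
        tree_sum(depth=0)
        -> return 3
      -> return 7
      tree_sum(depth=1) -> return 7  (same call as traced above)
    -> return 15
    tree_sum(depth=2) -> return 15  (same call as traced above)
  -> return 31
  tree_sum(depth=3) -> return 31  (same call as traced above)
-> return 63

Final answer: 63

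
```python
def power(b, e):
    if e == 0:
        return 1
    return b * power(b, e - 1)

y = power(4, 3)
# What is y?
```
Call trace:
power(b=4, e=3)
  power(b=4, e=2)
    power(b=4, e=1)
      power(b=4, e=0)
      -> return 1
    -> return 4
  -> return 16
-> return 64

Final answer: 64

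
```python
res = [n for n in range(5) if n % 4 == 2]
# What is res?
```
Trace:
  n=0
  n=1
  n=2
  n=3
  n=4
  res=[2]

Final answer: [2]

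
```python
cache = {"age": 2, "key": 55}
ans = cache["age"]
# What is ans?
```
Trace:
  cache={'age': 2, 'key': 55}
  cache={'age': 2, 'key': 55}, ans=2

Final answer: 2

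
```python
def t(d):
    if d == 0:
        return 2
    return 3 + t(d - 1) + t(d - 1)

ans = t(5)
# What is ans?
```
Call trace (a repeated sub-call is expanded the first time; later identical calls just restate its return value):
t(d=5)
  t(d=4)
    t(d=3)
      t(d=2)
        t(d=1)
          t(d=0)
          -> return 2
          t(d=0)
          -> return 2
        -> return 7
        t(d=1) -> return 7  (same call as traced above)
      -> return 17
      t(d=2) -> return 17  (same call as traced above)
    -> return 37
    t(d=3) -> return 37  (same call as traced above)
  -> return 77
  t(d=4) -> return 77  (same call as traced above)
-> return 157

Final answer: 157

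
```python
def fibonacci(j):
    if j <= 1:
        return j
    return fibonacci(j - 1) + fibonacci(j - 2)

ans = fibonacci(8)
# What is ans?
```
Call trace (a repeated sub-call is expanded the first time; later identical calls just restate its return value):
fibonacci(j=8)
  fibonacci(j=7)
    fibonacci(j=6)
      fibonacci(j=5)
        fibonacci(j=4)
          fibonacci(j=3)
            fibonacci(j=2)
              fibonacci(j=1)
              -> return 1
              fibonacci(j=0)
              -> return 0
            -> return 1
            fibonacci(j=1)
            -> return 1
          -> return 2
          fibonacci(j=2) -> return 1  (same call as traced above)
        -> return 3
        fibonacci(j=3) -> return 2  (same call as traced above)
      -> return 5
      fibonacci(j=4) -> return 3  (same call as traced above)
    -> return 8
    fibonacci(j=5) -> return 5  (same call as traced above)
  -> return 13
  fibonacci(j=6) -> return 8  (same call as traced above)
-> return 21

Final answer: 21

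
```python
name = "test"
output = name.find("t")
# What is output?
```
Trace:
  name='test'
  name='test', output=0

Final answer: 0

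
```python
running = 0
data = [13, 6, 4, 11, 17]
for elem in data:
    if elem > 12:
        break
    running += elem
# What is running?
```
Trace:
  running=0
  running=0, elem=13

Final answer: 0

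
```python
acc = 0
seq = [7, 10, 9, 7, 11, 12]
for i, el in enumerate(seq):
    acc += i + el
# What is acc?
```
Trace:
  acc=0
  acc=7, i=0, el=7
  acc=18, i=1, el=10
  acc=29, i=2, el=9
  acc=39, i=3, el=7
  acc=54, i=4, el=11
  acc=71, i=5, el=12

Final answer: 71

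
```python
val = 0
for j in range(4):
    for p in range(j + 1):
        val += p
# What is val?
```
Trace:
  val=0
  val=0, j=0, p=0
  val=0, j=1, p=0
  val=1, j=1, p=1
  val=1, j=2, p=0
  val=2, j=2, p=1
  val=4, j=2, p=2
  val=4, j=3, p=0
  val=5, j=3, p=1
  val=7, j=3, p=2
  val=10, j=3, p=3

Final answer: 10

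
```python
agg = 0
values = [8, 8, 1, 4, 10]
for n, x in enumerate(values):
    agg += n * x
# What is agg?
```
Trace:
  agg=0
  agg=0, n=0, x=8
  agg=8, n=1, x=8
  agg=10, n=2, x=1
  agg=22, n=3, x=4
  agg=62, n=4, x=10

Final answer: 62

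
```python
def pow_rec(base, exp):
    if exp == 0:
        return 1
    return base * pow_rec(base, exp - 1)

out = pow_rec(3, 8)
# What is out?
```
Call trace:
pow_rec(base=3, exp=8)
  pow_rec(base=3, exp=7)
    pow_rec(base=3, exp=6)
      pow_rec(base=3, exp=5)
        pow_rec(base=3, exp=4)
          pow_rec(base=3, exp=3)
            pow_rec(base=3, exp=2)
              pow_rec(base=3, exp=1)
                pow_rec(base=3, exp=0)
                -> return 1
              -> return 3
            -> return 9
          -> return 27
        -> return 81
      -> return 243
    -> return 729
  -> return 2187
-> return 6561

Final answer: 6561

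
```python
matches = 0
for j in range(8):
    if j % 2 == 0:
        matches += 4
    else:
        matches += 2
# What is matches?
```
Trace:
  matches=0
  matches=4, j=0
  matches=6, j=1
  matches=10, j=2
  matches=12, j=3
  matches=16, j=4
  matches=18, j=5
  matches=22, j=6
  matches=24, j=7

Final answer: 24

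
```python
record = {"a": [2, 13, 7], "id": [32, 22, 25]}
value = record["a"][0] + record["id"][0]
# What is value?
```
Trace:
  record={'a': [2, 13, 7], 'id': [32, 22, 25]}
  record={'a': [2, 13, 7], 'id': [32, 22, 25]}, value=34

Final answer: 34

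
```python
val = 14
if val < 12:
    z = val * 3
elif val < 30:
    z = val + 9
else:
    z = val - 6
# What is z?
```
Trace:
  val=14
  val=14, z=23

Final answer: 23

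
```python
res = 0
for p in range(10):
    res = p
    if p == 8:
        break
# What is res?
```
Trace:
  res=0
  res=0, p=0
  res=1, p=1
  res=2, p=2
  res=3, p=3
  res=4, p=4
  res=5, p=5
  res=6, p=6
  res=7, p=7
  res=8, p=8

Final answer: 8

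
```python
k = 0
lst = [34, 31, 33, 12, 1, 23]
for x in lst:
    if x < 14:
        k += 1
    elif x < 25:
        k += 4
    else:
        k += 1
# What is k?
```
Trace:
  k=0
  k=1, x=34
  k=2, x=31
  k=3, x=33
  k=4, x=12
  k=5, x=1
  k=9, x=23

Final answer: 9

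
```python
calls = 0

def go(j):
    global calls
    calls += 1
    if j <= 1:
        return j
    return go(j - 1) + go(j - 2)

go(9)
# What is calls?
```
Call trace (a repeated sub-call is expanded the first time; later identical calls just restate its return value):
go(j=9)
  go(j=8)
    go(j=7)
      go(j=6)
        go(j=5)
          go(j=4)
            go(j=3)
              go(j=2)
                go(j=1)
                -> return 1
                go(j=0)
                -> return 0
              -> return 1
              go(j=1)
              -> return 1
            -> return 2
            go(j=2) -> return 1  (same call as traced above)
          -> return 3
          go(j=3) -> return 2  (same call as traced above)
        -> return 5
        go(j=4) -> return 3  (same call as traced above)
      -> return 8
      go(j=5) -> return 5  (same call as traced above)
    -> return 13
    go(j=6) -> return 8  (same call as traced above)
  -> return 21
  go(j=7) -> return 13  (same call as traced above)
-> return 34

calls is incremented once per call, so count the calls in each subtree. Let C(j) = number of calls made by go(j).
C(0) = C(1) = 1 (base case, no recursion); C(j) = 1 + C(j - 1) + C(j - 2) otherwise.
C(2) = 1 + C(1) + C(0) = 1 + 1 + 1 = 3
C(3) = 1 + C(2) + C(1) = 1 + 3 + 1 = 5
C(4) = 1 + C(3) + C(2) = 1 + 5 + 3 = 9
C(5) = 1 + C(4) + C(3) = 1 + 9 + 5 = 15
C(6) = 1 + C(5) + C(4) = 1 + 15 + 9 = 25
C(7) = 1 + C(6) + C(5) = 1 + 25 + 15 = 41
C(8) = 1 + C(7) + C(6) = 1 + 41 + 25 = 67
C(9) = 1 + C(8) + C(7) = 1 + 67 + 41 = 109
calls = C(9) = 109

Final answer: 109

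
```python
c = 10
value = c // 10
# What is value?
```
Trace:
  c=10
  c=10, value=1

Final answer: 1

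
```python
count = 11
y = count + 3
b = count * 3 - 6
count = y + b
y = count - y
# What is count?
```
Trace:
  count=11
  count=11, y=14
  count=11, y=14, b=27
  count=41, y=14, b=27
  count=41, y=27, b=27

Final answer: 41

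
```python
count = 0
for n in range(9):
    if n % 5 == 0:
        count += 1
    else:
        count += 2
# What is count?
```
Trace:
  count=0
  count=1, n=0
  count=3, n=1
  count=5, n=2
  count=7, n=3
  count=9, n=4
  count=10, n=5
  count=12, n=6
  count=14, n=7
  count=16, n=8

Final answer: 16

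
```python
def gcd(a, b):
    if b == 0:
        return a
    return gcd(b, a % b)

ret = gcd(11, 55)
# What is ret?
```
Call trace:
gcd(a=11, b=55)
  gcd(a=55, b=11)
    gcd(a=11, b=0)
    -> return 11
  -> return 11
-> return 11

Final answer: 11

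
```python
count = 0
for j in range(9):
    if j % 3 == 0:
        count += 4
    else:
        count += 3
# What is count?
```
Trace:
  count=0
  count=4, j=0
  count=7, j=1
  count=10, j=2
  count=14, j=3
  count=17, j=4
  count=20, j=5
  count=24, j=6
  count=27, j=7
  count=30, j=8

Final answer: 30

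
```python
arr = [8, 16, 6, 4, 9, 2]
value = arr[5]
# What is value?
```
Trace:
  arr=[8, 16, 6, 4, 9, 2]
  arr=[8, 16, 6, 4, 9, 2], value=2

Final answer: 2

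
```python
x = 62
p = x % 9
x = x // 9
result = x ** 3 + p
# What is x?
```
Trace:
  x=62
  x=62, p=8
  x=6, p=8
  x=6, p=8, result=224

Final answer: 6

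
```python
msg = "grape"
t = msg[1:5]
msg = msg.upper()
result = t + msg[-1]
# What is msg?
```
Trace:
  msg='grape'
  msg='grape', t='rape'
  msg='GRAPE', t='rape'
  msg='GRAPE', t='rape', result='rapeE'

Final answer: 'GRAPE'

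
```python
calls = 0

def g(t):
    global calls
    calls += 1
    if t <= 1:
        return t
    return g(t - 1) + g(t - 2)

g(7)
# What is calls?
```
Call trace (a repeated sub-call is expanded the first time; later identical calls just restate its return value):
g(t=7)
  g(t=6)
    g(t=5)
      g(t=4)
        g(t=3)
          g(t=2)
            g(t=1)
            -> return 1
            g(t=0)
            -> return 0
          -> return 1
          g(t=1)
          -> return 1
        -> return 2
        g(t=2) -> return 1  (same call as traced above)
      -> return 3
      g(t=3) -> return 2  (same call as traced above)
    -> return 5
    g(t=4) -> return 3  (same call as traced above)
  -> return 8
  g(t=5) -> return 5  (same call as traced above)
-> return 13

calls is incremented once per call, so count the calls in each subtree. Let C(t) = number of calls made by g(t).
C(0) = C(1) = 1 (base case, no recursion); C(t) = 1 + C(t - 1) + C(t - 2) otherwise.
C(2) = 1 + C(1) + C(0) = 1 + 1 + 1 = 3
C(3) = 1 + C(2) + C(1) = 1 + 3 + 1 = 5
C(4) = 1 + C(3) + C(2) = 1 + 5 + 3 = 9
C(5) = 1 + C(4) + C(3) = 1 + 9 + 5 = 15
C(6) = 1 + C(5) + C(4) = 1 + 15 + 9 = 25
C(7) = 1 + C(6) + C(5) = 1 + 25 + 15 = 41
calls = C(7) = 41

Final answer: 41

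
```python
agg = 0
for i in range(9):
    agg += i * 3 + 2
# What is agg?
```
Trace:
  agg=0
  agg=2, i=0
  agg=7, i=1
  agg=15, i=2
  agg=26, i=3
  agg=40, i=4
  agg=57, i=5
  agg=77, i=6
  agg=100, i=7
  agg=126, i=8

Final answer: 126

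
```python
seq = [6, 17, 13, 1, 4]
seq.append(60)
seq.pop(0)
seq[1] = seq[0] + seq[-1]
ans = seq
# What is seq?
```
Trace:
  seq=[6, 17, 13, 1, 4]
  seq=[6, 17, 13, 1, 4, 60]
  seq=[17, 13, 1, 4, 60]
  seq=[17, 77, 1, 4, 60]
  seq=[17, 77, 1, 4, 60], ans=[17, 77, 1, 4, 60]

Final answer: [17, 77, 1, 4, 60]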